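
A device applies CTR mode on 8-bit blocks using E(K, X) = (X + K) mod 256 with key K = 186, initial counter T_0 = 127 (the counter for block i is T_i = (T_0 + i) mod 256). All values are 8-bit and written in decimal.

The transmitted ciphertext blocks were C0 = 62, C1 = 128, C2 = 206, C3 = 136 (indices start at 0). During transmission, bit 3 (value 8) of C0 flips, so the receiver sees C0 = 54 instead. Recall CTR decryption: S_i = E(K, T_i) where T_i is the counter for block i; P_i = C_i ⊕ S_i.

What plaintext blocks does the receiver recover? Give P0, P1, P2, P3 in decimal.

P0 = 15, P1 = 186, P2 = 245, P3 = 180

Only C0 changed, to 54. In CTR, a change in C_i flips the same bit in P_i only; the keystream is unaffected. Decrypting the received ciphertext:
P0: T = 127, S = E(K, T) = 57; 54 ⊕ 57 = 15.
P1: T = 128, S = E(K, T) = 58; 128 ⊕ 58 = 186.
P2: T = 129, S = E(K, T) = 59; 206 ⊕ 59 = 245.
P3: T = 130, S = E(K, T) = 60; 136 ⊕ 60 = 180.
Blocks that differ from the original plaintext: P0.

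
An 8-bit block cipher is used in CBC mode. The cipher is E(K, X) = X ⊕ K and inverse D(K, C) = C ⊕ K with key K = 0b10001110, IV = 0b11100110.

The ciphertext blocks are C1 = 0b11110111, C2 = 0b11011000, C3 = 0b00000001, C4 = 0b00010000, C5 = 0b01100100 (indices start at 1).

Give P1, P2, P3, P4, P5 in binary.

P1 = 0b10011111, P2 = 0b10100001, P3 = 0b01010111, P4 = 0b10011111, P5 = 0b11111010

CBC decryption: P_i = D(K, C_i) ⊕ C_{i−1}, with C_{0} = IV.
P1: D(K, 0b11110111) = 0b01111001; 0b01111001 ⊕ 0b11100110 = 0b10011111.
P2: D(K, 0b11011000) = 0b01010110; 0b01010110 ⊕ 0b11110111 = 0b10100001.
P3: D(K, 0b00000001) = 0b10001111; 0b10001111 ⊕ 0b11011000 = 0b01010111.
P4: D(K, 0b00010000) = 0b10011110; 0b10011110 ⊕ 0b00000001 = 0b10011111.
P5: D(K, 0b01100100) = 0b11101010; 0b11101010 ⊕ 0b00010000 = 0b11111010.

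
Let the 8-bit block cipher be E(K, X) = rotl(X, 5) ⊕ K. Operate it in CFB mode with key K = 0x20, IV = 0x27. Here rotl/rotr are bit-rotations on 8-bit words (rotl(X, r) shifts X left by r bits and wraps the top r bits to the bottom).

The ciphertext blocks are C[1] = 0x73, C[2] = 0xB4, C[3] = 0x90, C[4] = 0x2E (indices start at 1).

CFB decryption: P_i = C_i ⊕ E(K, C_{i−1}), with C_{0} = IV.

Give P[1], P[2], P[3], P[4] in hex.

P[1]: E(K, 0x27) = 0xC4; 0x73 ⊕ 0xC4 = 0xB7.
P[2]: E(K, 0x73) = 0x4E; 0xB4 ⊕ 0x4E = 0xFA.
P[3]: E(K, 0xB4) = 0xB6; 0x90 ⊕ 0xB6 = 0x26.
P[4]: E(K, 0x90) = 0x32; 0x2E ⊕ 0x32 = 0x1C.

P[1] = 0xB7, P[2] = 0xFA, P[3] = 0x26, P[4] = 0x1C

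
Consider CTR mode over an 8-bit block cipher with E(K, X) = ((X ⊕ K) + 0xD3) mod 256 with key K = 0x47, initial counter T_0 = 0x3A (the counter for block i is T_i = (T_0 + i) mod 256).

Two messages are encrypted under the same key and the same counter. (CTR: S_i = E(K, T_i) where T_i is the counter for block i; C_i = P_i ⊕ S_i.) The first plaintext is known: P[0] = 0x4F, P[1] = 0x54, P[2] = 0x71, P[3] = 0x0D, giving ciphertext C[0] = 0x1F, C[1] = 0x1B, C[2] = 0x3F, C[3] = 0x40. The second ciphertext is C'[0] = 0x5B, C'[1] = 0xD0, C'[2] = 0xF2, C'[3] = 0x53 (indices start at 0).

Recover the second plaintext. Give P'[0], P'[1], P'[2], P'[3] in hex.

P'[0] = 0x0B, P'[1] = 0x9F, P'[2] = 0xBC, P'[3] = 0x1E

In CTR with a reused counter, both messages share the same keystream S_i, so C_i ⊕ C'_i = P_i ⊕ P'_i and thus P'_i = P_i ⊕ C_i ⊕ C'_i.
P'[0]: 0x4F ⊕ 0x1F ⊕ 0x5B = 0x0B.
P'[1]: 0x54 ⊕ 0x1B ⊕ 0xD0 = 0x9F.
P'[2]: 0x71 ⊕ 0x3F ⊕ 0xF2 = 0xBC.
P'[3]: 0x0D ⊕ 0x40 ⊕ 0x53 = 0x1E.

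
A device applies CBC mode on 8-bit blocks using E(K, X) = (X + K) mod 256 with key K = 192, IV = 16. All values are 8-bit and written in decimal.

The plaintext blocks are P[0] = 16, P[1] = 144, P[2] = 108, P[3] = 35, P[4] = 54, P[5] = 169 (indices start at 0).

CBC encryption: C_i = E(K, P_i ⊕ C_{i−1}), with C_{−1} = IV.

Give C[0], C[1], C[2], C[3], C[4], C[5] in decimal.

C[0] = 192, C[1] = 16, C[2] = 60, C[3] = 223, C[4] = 169, C[5] = 192

C[0]: P[0] ⊕ 16 = 0; E(K, 0) = 192.
C[1]: P[1] ⊕ 192 = 80; E(K, 80) = 16.
C[2]: P[2] ⊕ 16 = 124; E(K, 124) = 60.
C[3]: P[3] ⊕ 60 = 31; E(K, 31) = 223.
C[4]: P[4] ⊕ 223 = 233; E(K, 233) = 169.
C[5]: P[5] ⊕ 169 = 0; E(K, 0) = 192.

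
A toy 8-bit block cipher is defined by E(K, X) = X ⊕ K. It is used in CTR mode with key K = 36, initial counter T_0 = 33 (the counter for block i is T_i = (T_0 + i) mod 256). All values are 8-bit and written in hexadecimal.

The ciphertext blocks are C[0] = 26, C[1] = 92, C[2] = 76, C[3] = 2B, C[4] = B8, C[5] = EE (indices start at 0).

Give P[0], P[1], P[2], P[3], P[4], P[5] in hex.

P[0] = 23, P[1] = 90, P[2] = 75, P[3] = 2B, P[4] = B9, P[5] = E0

CTR decryption: S_i = E(K, T_i) where T_i is the counter for block i; P_i = C_i ⊕ S_i.
P[0]: T = 33, S = E(K, T) = 05; 26 ⊕ 05 = 23.
P[1]: T = 34, S = E(K, T) = 02; 92 ⊕ 02 = 90.
P[2]: T = 35, S = E(K, T) = 03; 76 ⊕ 03 = 75.
P[3]: T = 36, S = E(K, T) = 00; 2B ⊕ 00 = 2B.
P[4]: T = 37, S = E(K, T) = 01; B8 ⊕ 01 = B9.
P[5]: T = 38, S = E(K, T) = 0E; EE ⊕ 0E = E0.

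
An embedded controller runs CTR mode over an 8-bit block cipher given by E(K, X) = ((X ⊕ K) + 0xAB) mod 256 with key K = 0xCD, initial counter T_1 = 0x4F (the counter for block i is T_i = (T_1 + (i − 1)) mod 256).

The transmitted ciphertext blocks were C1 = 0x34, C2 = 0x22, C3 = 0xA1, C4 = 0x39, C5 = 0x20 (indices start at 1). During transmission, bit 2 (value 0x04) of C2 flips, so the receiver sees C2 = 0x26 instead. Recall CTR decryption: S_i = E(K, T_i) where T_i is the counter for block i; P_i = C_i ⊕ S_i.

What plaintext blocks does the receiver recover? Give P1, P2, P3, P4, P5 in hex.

Only C2 changed, to 0x26. In CTR, a change in C_i flips the same bit in P_i only; the keystream is unaffected. Decrypting the received ciphertext:
P1: T = 0x4F, S = E(K, T) = 0x2D; 0x34 ⊕ 0x2D = 0x19.
P2: T = 0x50, S = E(K, T) = 0x48; 0x26 ⊕ 0x48 = 0x6E.
P3: T = 0x51, S = E(K, T) = 0x47; 0xA1 ⊕ 0x47 = 0xE6.
P4: T = 0x52, S = E(K, T) = 0x4A; 0x39 ⊕ 0x4A = 0x73.
P5: T = 0x53, S = E(K, T) = 0x49; 0x20 ⊕ 0x49 = 0x69.
Blocks that differ from the original plaintext: P2.

P1 = 0x19, P2 = 0x6E, P3 = 0xE6, P4 = 0x73, P5 = 0x69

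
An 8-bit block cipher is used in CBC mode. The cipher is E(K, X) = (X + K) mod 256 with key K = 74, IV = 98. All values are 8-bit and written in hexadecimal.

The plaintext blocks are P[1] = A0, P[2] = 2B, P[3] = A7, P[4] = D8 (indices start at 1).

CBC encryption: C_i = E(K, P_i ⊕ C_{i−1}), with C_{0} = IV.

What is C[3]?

C[1]: P[1] ⊕ 98 = 38; E(K, 38) = AC.
C[2]: P[2] ⊕ AC = 87; E(K, 87) = FB.
C[3]: P[3] ⊕ FB = 5C; E(K, 5C) = D0.

C[3] = D0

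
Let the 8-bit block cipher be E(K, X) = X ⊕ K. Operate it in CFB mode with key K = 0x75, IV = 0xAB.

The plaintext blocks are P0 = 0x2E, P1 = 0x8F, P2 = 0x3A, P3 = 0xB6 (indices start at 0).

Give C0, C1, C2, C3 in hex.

C0 = 0xF0, C1 = 0x0A, C2 = 0x45, C3 = 0x86

CFB encryption: C_i = P_i ⊕ E(K, C_{i−1}), with C_{−1} = IV.
C0: E(K, 0xAB) = 0xDE; 0x2E ⊕ 0xDE = 0xF0.
C1: E(K, 0xF0) = 0x85; 0x8F ⊕ 0x85 = 0x0A.
C2: E(K, 0x0A) = 0x7F; 0x3A ⊕ 0x7F = 0x45.
C3: E(K, 0x45) = 0x30; 0xB6 ⊕ 0x30 = 0x86.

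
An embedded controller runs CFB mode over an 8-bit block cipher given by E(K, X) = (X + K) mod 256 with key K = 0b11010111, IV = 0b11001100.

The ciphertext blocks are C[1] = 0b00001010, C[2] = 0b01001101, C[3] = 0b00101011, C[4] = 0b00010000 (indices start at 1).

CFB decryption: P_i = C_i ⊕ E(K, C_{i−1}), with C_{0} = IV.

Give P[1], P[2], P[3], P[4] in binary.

P[1] = 0b10101001, P[2] = 0b10101100, P[3] = 0b00001111, P[4] = 0b00010010

P[1]: E(K, 0b11001100) = 0b10100011; 0b00001010 ⊕ 0b10100011 = 0b10101001.
P[2]: E(K, 0b00001010) = 0b11100001; 0b01001101 ⊕ 0b11100001 = 0b10101100.
P[3]: E(K, 0b01001101) = 0b00100100; 0b00101011 ⊕ 0b00100100 = 0b00001111.
P[4]: E(K, 0b00101011) = 0b00000010; 0b00010000 ⊕ 0b00000010 = 0b00010010.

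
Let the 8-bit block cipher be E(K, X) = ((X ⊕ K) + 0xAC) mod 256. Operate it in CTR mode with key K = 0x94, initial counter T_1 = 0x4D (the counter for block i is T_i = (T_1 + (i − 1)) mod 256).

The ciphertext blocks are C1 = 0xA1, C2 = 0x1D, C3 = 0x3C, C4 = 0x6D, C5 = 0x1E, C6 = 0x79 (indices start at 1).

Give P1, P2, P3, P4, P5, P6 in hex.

CTR decryption: S_i = E(K, T_i) where T_i is the counter for block i; P_i = C_i ⊕ S_i.
P1: T = 0x4D, S = E(K, T) = 0x85; 0xA1 ⊕ 0x85 = 0x24.
P2: T = 0x4E, S = E(K, T) = 0x86; 0x1D ⊕ 0x86 = 0x9B.
P3: T = 0x4F, S = E(K, T) = 0x87; 0x3C ⊕ 0x87 = 0xBB.
P4: T = 0x50, S = E(K, T) = 0x70; 0x6D ⊕ 0x70 = 0x1D.
P5: T = 0x51, S = E(K, T) = 0x71; 0x1E ⊕ 0x71 = 0x6F.
P6: T = 0x52, S = E(K, T) = 0x72; 0x79 ⊕ 0x72 = 0x0B.

P1 = 0x24, P2 = 0x9B, P3 = 0xBB, P4 = 0x1D, P5 = 0x6F, P6 = 0x0B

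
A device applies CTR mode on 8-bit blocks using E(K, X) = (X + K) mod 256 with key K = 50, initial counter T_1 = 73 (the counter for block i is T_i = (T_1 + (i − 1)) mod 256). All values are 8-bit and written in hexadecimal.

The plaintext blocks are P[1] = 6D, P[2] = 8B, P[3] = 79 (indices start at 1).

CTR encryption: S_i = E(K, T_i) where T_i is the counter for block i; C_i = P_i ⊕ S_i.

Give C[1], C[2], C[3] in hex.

C[1] = AE, C[2] = 4F, C[3] = BC

C[1]: T = 73, S = E(K, T) = C3; 6D ⊕ C3 = AE.
C[2]: T = 74, S = E(K, T) = C4; 8B ⊕ C4 = 4F.
C[3]: T = 75, S = E(K, T) = C5; 79 ⊕ C5 = BC.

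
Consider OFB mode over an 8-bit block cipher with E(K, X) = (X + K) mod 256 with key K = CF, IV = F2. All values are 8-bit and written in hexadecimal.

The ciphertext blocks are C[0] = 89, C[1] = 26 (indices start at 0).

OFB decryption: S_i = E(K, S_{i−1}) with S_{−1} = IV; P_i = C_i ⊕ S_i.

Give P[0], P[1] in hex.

P[0] = 48, P[1] = B6

P[0]: S = E(K, F2) = C1; 89 ⊕ C1 = 48.
P[1]: S = E(K, C1) = 90; 26 ⊕ 90 = B6.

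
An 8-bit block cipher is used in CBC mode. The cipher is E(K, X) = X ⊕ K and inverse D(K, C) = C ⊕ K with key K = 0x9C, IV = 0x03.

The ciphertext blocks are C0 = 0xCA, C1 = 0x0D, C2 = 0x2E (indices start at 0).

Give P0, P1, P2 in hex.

P0 = 0x55, P1 = 0x5B, P2 = 0xBF

CBC decryption: P_i = D(K, C_i) ⊕ C_{i−1}, with C_{−1} = IV.
P0: D(K, 0xCA) = 0x56; 0x56 ⊕ 0x03 = 0x55.
P1: D(K, 0x0D) = 0x91; 0x91 ⊕ 0xCA = 0x5B.
P2: D(K, 0x2E) = 0xB2; 0xB2 ⊕ 0x0D = 0xBF.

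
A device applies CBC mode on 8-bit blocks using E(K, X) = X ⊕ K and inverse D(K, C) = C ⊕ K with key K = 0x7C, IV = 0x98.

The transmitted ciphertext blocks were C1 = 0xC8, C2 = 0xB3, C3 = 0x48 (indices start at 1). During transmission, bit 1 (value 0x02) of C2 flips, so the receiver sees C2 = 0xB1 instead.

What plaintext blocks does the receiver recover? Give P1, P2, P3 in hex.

CBC decryption: P_i = D(K, C_i) ⊕ C_{i−1}, with C_{0} = IV.
Only C2 changed, to 0xB1. In CBC, a change in C_i garbles P_i and flips the same bit in P_{i+1}. Decrypting the received ciphertext:
P1: D(K, 0xC8) = 0xB4; 0xB4 ⊕ 0x98 = 0x2C.
P2: D(K, 0xB1) = 0xCD; 0xCD ⊕ 0xC8 = 0x05.
P3: D(K, 0x48) = 0x34; 0x34 ⊕ 0xB1 = 0x85.
Blocks that differ from the original plaintext: P2, P3.

P1 = 0x2C, P2 = 0x05, P3 = 0x85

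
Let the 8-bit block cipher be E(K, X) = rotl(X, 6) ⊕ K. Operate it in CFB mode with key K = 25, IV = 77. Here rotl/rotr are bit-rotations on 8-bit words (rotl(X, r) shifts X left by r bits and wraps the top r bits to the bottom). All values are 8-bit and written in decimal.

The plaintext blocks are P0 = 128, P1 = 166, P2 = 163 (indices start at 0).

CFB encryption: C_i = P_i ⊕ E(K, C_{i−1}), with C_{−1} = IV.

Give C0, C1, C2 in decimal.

C0 = 202, C1 = 13, C2 = 249

C0: E(K, 77) = 74; 128 ⊕ 74 = 202.
C1: E(K, 202) = 171; 166 ⊕ 171 = 13.
C2: E(K, 13) = 90; 163 ⊕ 90 = 249.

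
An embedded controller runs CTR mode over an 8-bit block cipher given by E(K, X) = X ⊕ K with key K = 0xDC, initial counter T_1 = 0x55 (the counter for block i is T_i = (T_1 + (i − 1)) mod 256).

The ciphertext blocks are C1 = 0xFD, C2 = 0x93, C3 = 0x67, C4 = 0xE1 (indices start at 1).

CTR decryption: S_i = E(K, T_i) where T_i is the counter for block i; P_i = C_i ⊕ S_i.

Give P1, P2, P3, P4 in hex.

P1: T = 0x55, S = E(K, T) = 0x89; 0xFD ⊕ 0x89 = 0x74.
P2: T = 0x56, S = E(K, T) = 0x8A; 0x93 ⊕ 0x8A = 0x19.
P3: T = 0x57, S = E(K, T) = 0x8B; 0x67 ⊕ 0x8B = 0xEC.
P4: T = 0x58, S = E(K, T) = 0x84; 0xE1 ⊕ 0x84 = 0x65.

P1 = 0x74, P2 = 0x19, P3 = 0xEC, P4 = 0x65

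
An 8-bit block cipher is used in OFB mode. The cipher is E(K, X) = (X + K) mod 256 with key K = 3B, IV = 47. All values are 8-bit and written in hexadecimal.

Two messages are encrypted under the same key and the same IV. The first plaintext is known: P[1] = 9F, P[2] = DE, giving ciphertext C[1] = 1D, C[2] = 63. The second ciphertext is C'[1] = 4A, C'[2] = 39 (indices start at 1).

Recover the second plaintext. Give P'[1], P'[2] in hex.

In OFB with a reused IV, both messages share the same keystream S_i, so C_i ⊕ C'_i = P_i ⊕ P'_i and thus P'_i = P_i ⊕ C_i ⊕ C'_i.
P'[1]: 9F ⊕ 1D ⊕ 4A = C8.
P'[2]: DE ⊕ 63 ⊕ 39 = 84.

P'[1] = C8, P'[2] = 84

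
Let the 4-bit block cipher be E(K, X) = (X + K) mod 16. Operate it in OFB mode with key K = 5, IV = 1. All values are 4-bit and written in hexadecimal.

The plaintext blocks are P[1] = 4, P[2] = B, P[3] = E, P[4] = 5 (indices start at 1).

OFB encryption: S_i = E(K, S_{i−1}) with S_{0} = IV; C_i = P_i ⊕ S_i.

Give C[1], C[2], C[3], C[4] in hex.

C[1]: S = E(K, 1) = 6; 4 ⊕ 6 = 2.
C[2]: S = E(K, 6) = B; B ⊕ B = 0.
C[3]: S = E(K, B) = 0; E ⊕ 0 = E.
C[4]: S = E(K, 0) = 5; 5 ⊕ 5 = 0.

C[1] = 2, C[2] = 0, C[3] = E, C[4] = 0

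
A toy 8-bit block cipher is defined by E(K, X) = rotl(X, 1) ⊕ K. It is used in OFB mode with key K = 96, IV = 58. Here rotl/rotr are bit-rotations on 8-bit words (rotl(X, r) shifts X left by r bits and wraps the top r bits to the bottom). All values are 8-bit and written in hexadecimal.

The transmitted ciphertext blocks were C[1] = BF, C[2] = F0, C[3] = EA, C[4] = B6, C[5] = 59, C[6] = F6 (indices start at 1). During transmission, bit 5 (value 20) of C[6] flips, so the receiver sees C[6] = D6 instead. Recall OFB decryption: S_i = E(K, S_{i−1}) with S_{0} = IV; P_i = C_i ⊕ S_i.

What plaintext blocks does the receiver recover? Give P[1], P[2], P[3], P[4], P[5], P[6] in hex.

P[1] = 99, P[2] = 2A, P[3] = C9, P[4] = 66, P[5] = 6E, P[6] = 2E

Only C[6] changed, to D6. In OFB, a change in C_i flips the same bit in P_i only; the keystream is unaffected. Decrypting the received ciphertext:
P[1]: S = E(K, 58) = 26; BF ⊕ 26 = 99.
P[2]: S = E(K, 26) = DA; F0 ⊕ DA = 2A.
P[3]: S = E(K, DA) = 23; EA ⊕ 23 = C9.
P[4]: S = E(K, 23) = D0; B6 ⊕ D0 = 66.
P[5]: S = E(K, D0) = 37; 59 ⊕ 37 = 6E.
P[6]: S = E(K, 37) = F8; D6 ⊕ F8 = 2E.
Blocks that differ from the original plaintext: P[6].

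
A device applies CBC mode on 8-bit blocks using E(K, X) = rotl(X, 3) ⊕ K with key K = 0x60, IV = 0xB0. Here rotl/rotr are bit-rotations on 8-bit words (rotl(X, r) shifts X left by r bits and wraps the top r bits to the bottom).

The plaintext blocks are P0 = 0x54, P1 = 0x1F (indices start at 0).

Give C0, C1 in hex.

CBC encryption: C_i = E(K, P_i ⊕ C_{i−1}), with C_{−1} = IV.
C0: P0 ⊕ 0xB0 = 0xE4; E(K, 0xE4) = 0x47.
C1: P1 ⊕ 0x47 = 0x58; E(K, 0x58) = 0xA2.

C0 = 0x47, C1 = 0xA2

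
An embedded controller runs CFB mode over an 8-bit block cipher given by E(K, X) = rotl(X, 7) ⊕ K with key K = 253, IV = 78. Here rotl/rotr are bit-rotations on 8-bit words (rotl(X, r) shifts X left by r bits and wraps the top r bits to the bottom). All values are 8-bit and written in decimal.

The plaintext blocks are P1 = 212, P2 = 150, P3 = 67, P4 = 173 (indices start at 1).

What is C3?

C3 = 136

CFB encryption: C_i = P_i ⊕ E(K, C_{i−1}), with C_{0} = IV.
C1: E(K, 78) = 218; 212 ⊕ 218 = 14.
C2: E(K, 14) = 250; 150 ⊕ 250 = 108.
C3: E(K, 108) = 203; 67 ⊕ 203 = 136.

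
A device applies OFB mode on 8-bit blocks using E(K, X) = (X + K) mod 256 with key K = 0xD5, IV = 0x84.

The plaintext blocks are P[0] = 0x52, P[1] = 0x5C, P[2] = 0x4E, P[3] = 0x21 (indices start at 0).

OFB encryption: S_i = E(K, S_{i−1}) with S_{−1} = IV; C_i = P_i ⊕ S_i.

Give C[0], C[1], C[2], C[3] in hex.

C[0]: S = E(K, 0x84) = 0x59; 0x52 ⊕ 0x59 = 0x0B.
C[1]: S = E(K, 0x59) = 0x2E; 0x5C ⊕ 0x2E = 0x72.
C[2]: S = E(K, 0x2E) = 0x03; 0x4E ⊕ 0x03 = 0x4D.
C[3]: S = E(K, 0x03) = 0xD8; 0x21 ⊕ 0xD8 = 0xF9.

C[0] = 0x0B, C[1] = 0x72, C[2] = 0x4D, C[3] = 0xF9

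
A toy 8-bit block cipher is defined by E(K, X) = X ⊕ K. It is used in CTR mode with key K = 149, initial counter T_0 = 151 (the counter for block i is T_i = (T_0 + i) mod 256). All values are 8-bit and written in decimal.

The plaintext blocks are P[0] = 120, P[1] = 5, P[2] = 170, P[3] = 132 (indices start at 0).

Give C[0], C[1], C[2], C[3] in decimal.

C[0] = 122, C[1] = 8, C[2] = 166, C[3] = 139

CTR encryption: S_i = E(K, T_i) where T_i is the counter for block i; C_i = P_i ⊕ S_i.
C[0]: T = 151, S = E(K, T) = 2; 120 ⊕ 2 = 122.
C[1]: T = 152, S = E(K, T) = 13; 5 ⊕ 13 = 8.
C[2]: T = 153, S = E(K, T) = 12; 170 ⊕ 12 = 166.
C[3]: T = 154, S = E(K, T) = 15; 132 ⊕ 15 = 139.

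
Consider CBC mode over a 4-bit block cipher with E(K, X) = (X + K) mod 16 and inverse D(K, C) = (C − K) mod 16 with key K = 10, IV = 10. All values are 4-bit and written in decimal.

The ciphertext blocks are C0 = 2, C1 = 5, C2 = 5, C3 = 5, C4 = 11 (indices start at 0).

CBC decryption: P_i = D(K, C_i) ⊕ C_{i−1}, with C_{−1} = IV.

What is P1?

P1 = 9

P1: D(K, 5) = 11; 11 ⊕ 2 = 9.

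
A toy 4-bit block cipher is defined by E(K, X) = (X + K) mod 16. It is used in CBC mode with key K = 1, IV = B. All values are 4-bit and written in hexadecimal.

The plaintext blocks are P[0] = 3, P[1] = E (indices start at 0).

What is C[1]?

C[1] = 8

CBC encryption: C_i = E(K, P_i ⊕ C_{i−1}), with C_{−1} = IV.
C[0]: P[0] ⊕ B = 8; E(K, 8) = 9.
C[1]: P[1] ⊕ 9 = 7; E(K, 7) = 8.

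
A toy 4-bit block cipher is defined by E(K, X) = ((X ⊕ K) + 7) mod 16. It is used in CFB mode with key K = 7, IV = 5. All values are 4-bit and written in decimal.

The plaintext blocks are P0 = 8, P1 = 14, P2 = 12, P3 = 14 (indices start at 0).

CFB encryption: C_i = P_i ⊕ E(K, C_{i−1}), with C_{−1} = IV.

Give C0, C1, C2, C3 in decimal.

C0 = 1, C1 = 3, C2 = 7, C3 = 9

C0: E(K, 5) = 9; 8 ⊕ 9 = 1.
C1: E(K, 1) = 13; 14 ⊕ 13 = 3.
C2: E(K, 3) = 11; 12 ⊕ 11 = 7.
C3: E(K, 7) = 7; 14 ⊕ 7 = 9.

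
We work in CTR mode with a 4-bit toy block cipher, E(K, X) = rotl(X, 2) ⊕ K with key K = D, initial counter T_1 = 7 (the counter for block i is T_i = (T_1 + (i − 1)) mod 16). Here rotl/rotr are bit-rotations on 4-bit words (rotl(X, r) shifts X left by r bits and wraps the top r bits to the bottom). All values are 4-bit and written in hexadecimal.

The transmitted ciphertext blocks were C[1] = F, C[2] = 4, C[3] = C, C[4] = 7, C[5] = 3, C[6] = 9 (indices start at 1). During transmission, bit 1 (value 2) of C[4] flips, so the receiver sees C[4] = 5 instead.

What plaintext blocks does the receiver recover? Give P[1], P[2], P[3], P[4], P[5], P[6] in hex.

CTR decryption: S_i = E(K, T_i) where T_i is the counter for block i; P_i = C_i ⊕ S_i.
Only C[4] changed, to 5. In CTR, a change in C_i flips the same bit in P_i only; the keystream is unaffected. Decrypting the received ciphertext:
P[1]: T = 7, S = E(K, T) = 0; F ⊕ 0 = F.
P[2]: T = 8, S = E(K, T) = F; 4 ⊕ F = B.
P[3]: T = 9, S = E(K, T) = B; C ⊕ B = 7.
P[4]: T = A, S = E(K, T) = 7; 5 ⊕ 7 = 2.
P[5]: T = B, S = E(K, T) = 3; 3 ⊕ 3 = 0.
P[6]: T = C, S = E(K, T) = E; 9 ⊕ E = 7.
Blocks that differ from the original plaintext: P[4].

P[1] = F, P[2] = B, P[3] = 7, P[4] = 2, P[5] = 0, P[6] = 7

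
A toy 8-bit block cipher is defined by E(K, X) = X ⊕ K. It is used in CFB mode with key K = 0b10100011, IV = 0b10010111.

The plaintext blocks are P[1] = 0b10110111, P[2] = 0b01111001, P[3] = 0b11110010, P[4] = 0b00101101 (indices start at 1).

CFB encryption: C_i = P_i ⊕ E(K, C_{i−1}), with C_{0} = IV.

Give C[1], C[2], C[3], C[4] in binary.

C[1]: E(K, 0b10010111) = 0b00110100; 0b10110111 ⊕ 0b00110100 = 0b10000011.
C[2]: E(K, 0b10000011) = 0b00100000; 0b01111001 ⊕ 0b00100000 = 0b01011001.
C[3]: E(K, 0b01011001) = 0b11111010; 0b11110010 ⊕ 0b11111010 = 0b00001000.
C[4]: E(K, 0b00001000) = 0b10101011; 0b00101101 ⊕ 0b10101011 = 0b10000110.

C[1] = 0b10000011, C[2] = 0b01011001, C[3] = 0b00001000, C[4] = 0b10000110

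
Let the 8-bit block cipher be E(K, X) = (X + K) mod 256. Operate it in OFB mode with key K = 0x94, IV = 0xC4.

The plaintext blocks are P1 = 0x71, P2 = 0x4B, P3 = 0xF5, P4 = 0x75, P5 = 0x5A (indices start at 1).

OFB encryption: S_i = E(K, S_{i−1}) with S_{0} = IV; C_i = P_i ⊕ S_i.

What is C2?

C2 = 0xA7

C1: S = E(K, 0xC4) = 0x58; 0x71 ⊕ 0x58 = 0x29.
C2: S = E(K, 0x58) = 0xEC; 0x4B ⊕ 0xEC = 0xA7.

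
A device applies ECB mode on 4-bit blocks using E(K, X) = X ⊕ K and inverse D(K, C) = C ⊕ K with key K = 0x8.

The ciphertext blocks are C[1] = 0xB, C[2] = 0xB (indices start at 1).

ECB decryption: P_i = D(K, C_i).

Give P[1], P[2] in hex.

P[1]: D(K, 0xB) = 0x3.
P[2]: D(K, 0xB) = 0x3.

P[1] = 0x3, P[2] = 0x3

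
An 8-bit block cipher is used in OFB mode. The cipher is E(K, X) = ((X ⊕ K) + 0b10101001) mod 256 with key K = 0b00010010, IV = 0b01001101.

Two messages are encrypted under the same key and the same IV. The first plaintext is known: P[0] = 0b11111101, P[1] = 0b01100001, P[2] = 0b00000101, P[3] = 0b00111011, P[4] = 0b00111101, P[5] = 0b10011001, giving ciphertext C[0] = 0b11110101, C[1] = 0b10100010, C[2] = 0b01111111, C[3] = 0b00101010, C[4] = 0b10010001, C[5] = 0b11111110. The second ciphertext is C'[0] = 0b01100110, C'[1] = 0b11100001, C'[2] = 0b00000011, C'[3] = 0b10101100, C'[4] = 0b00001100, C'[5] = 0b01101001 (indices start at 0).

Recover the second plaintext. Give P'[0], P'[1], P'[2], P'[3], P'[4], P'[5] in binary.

P'[0] = 0b01101110, P'[1] = 0b00100010, P'[2] = 0b01111001, P'[3] = 0b10111101, P'[4] = 0b10100000, P'[5] = 0b00001110

In OFB with a reused IV, both messages share the same keystream S_i, so C_i ⊕ C'_i = P_i ⊕ P'_i and thus P'_i = P_i ⊕ C_i ⊕ C'_i.
P'[0]: 0b11111101 ⊕ 0b11110101 ⊕ 0b01100110 = 0b01101110.
P'[1]: 0b01100001 ⊕ 0b10100010 ⊕ 0b11100001 = 0b00100010.
P'[2]: 0b00000101 ⊕ 0b01111111 ⊕ 0b00000011 = 0b01111001.
P'[3]: 0b00111011 ⊕ 0b00101010 ⊕ 0b10101100 = 0b10111101.
P'[4]: 0b00111101 ⊕ 0b10010001 ⊕ 0b00001100 = 0b10100000.
P'[5]: 0b10011001 ⊕ 0b11111110 ⊕ 0b01101001 = 0b00001110.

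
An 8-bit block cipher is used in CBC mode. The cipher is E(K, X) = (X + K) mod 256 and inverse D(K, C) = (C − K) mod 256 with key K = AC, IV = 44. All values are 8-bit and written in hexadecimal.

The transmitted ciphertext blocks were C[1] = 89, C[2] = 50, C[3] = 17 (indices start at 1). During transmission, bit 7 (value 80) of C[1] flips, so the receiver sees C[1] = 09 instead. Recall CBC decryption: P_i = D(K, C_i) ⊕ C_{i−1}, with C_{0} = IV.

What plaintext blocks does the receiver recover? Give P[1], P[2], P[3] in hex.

P[1] = 19, P[2] = AD, P[3] = 3B

Only C[1] changed, to 09. In CBC, a change in C_i garbles P_i and flips the same bit in P_{i+1}. Decrypting the received ciphertext:
P[1]: D(K, 09) = 5D; 5D ⊕ 44 = 19.
P[2]: D(K, 50) = A4; A4 ⊕ 09 = AD.
P[3]: D(K, 17) = 6B; 6B ⊕ 50 = 3B.
Blocks that differ from the original plaintext: P[1], P[2].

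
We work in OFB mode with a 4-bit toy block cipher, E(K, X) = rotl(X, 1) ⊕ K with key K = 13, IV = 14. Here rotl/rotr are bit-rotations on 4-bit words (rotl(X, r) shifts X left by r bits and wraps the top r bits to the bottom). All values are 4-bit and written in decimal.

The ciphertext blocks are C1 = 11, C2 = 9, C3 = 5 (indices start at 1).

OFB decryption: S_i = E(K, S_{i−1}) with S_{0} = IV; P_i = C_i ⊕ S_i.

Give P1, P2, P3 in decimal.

P1: S = E(K, 14) = 0; 11 ⊕ 0 = 11.
P2: S = E(K, 0) = 13; 9 ⊕ 13 = 4.
P3: S = E(K, 13) = 6; 5 ⊕ 6 = 3.

P1 = 11, P2 = 4, P3 = 3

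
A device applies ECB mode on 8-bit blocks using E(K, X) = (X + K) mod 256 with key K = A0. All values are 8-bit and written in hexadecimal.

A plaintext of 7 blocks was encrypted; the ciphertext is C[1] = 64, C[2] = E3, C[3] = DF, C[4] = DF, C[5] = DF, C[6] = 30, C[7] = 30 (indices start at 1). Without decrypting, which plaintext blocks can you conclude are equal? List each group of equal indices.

ECB encrypts each block independently with the same key, so equal ciphertext blocks imply equal plaintext blocks.
C[3] = C[4] = C[5] = DF, so P[3] = P[4] = P[5].
C[6] = C[7] = 30, so P[6] = P[7].

P[3] = P[4] = P[5]; P[6] = P[7]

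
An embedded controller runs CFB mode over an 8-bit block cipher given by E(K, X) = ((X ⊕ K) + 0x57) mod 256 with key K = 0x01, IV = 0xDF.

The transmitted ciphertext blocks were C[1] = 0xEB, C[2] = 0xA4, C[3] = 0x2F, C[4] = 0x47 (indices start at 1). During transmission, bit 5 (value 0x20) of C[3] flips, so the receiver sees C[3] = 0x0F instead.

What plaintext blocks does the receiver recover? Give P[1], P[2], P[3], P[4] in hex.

CFB decryption: P_i = C_i ⊕ E(K, C_{i−1}), with C_{0} = IV.
Only C[3] changed, to 0x0F. In CFB, a change in C_i flips the same bit in P_i and garbles P_{i+1}. Decrypting the received ciphertext:
P[1]: E(K, 0xDF) = 0x35; 0xEB ⊕ 0x35 = 0xDE.
P[2]: E(K, 0xEB) = 0x41; 0xA4 ⊕ 0x41 = 0xE5.
P[3]: E(K, 0xA4) = 0xFC; 0x0F ⊕ 0xFC = 0xF3.
P[4]: E(K, 0x0F) = 0x65; 0x47 ⊕ 0x65 = 0x22.
Blocks that differ from the original plaintext: P[3], P[4].

P[1] = 0xDE, P[2] = 0xE5, P[3] = 0xF3, P[4] = 0x22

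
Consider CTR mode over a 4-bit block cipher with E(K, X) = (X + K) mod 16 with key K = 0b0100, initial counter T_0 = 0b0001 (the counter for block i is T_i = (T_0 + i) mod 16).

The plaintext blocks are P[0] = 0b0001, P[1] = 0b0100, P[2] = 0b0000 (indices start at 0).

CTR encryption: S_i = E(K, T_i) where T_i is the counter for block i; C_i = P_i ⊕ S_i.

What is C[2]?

C[0]: T = 0b0001, S = E(K, T) = 0b0101; 0b0001 ⊕ 0b0101 = 0b0100.
C[1]: T = 0b0010, S = E(K, T) = 0b0110; 0b0100 ⊕ 0b0110 = 0b0010.
C[2]: T = 0b0011, S = E(K, T) = 0b0111; 0b0000 ⊕ 0b0111 = 0b0111.

C[2] = 0b0111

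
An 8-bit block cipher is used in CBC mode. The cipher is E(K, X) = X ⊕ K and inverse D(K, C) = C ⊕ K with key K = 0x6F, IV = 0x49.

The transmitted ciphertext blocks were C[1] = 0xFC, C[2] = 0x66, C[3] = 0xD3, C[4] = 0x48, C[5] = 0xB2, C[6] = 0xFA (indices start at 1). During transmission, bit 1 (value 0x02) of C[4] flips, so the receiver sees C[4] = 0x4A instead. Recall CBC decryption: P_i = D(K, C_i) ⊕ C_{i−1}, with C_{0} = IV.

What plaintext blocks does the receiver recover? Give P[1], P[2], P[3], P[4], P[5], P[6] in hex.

P[1] = 0xDA, P[2] = 0xF5, P[3] = 0xDA, P[4] = 0xF6, P[5] = 0x97, P[6] = 0x27

Only C[4] changed, to 0x4A. In CBC, a change in C_i garbles P_i and flips the same bit in P_{i+1}. Decrypting the received ciphertext:
P[1]: D(K, 0xFC) = 0x93; 0x93 ⊕ 0x49 = 0xDA.
P[2]: D(K, 0x66) = 0x09; 0x09 ⊕ 0xFC = 0xF5.
P[3]: D(K, 0xD3) = 0xBC; 0xBC ⊕ 0x66 = 0xDA.
P[4]: D(K, 0x4A) = 0x25; 0x25 ⊕ 0xD3 = 0xF6.
P[5]: D(K, 0xB2) = 0xDD; 0xDD ⊕ 0x4A = 0x97.
P[6]: D(K, 0xFA) = 0x95; 0x95 ⊕ 0xB2 = 0x27.
Blocks that differ from the original plaintext: P[4], P[5].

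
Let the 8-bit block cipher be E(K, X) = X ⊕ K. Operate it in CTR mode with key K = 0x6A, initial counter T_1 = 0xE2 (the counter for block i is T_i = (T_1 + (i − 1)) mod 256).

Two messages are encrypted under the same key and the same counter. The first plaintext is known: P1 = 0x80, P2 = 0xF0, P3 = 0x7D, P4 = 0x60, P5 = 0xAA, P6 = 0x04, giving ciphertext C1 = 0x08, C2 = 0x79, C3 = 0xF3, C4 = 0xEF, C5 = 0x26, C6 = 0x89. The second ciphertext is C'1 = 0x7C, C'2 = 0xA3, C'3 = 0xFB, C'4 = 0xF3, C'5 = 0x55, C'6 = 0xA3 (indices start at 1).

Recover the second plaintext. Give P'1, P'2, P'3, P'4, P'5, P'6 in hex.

P'1 = 0xF4, P'2 = 0x2A, P'3 = 0x75, P'4 = 0x7C, P'5 = 0xD9, P'6 = 0x2E

In CTR with a reused counter, both messages share the same keystream S_i, so C_i ⊕ C'_i = P_i ⊕ P'_i and thus P'_i = P_i ⊕ C_i ⊕ C'_i.
P'1: 0x80 ⊕ 0x08 ⊕ 0x7C = 0xF4.
P'2: 0xF0 ⊕ 0x79 ⊕ 0xA3 = 0x2A.
P'3: 0x7D ⊕ 0xF3 ⊕ 0xFB = 0x75.
P'4: 0x60 ⊕ 0xEF ⊕ 0xF3 = 0x7C.
P'5: 0xAA ⊕ 0x26 ⊕ 0x55 = 0xD9.
P'6: 0x04 ⊕ 0x89 ⊕ 0xA3 = 0x2E.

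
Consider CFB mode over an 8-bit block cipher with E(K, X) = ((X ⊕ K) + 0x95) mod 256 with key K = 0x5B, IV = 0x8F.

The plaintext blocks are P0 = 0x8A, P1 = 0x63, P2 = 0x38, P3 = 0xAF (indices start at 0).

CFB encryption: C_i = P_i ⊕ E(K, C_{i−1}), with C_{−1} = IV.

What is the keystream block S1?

C0: E(K, 0x8F) = 0x69; 0x8A ⊕ 0x69 = 0xE3.
C1: E(K, 0xE3) = 0x4D; 0x63 ⊕ 0x4D = 0x2E.
So S1 = 0x4D.

0x4D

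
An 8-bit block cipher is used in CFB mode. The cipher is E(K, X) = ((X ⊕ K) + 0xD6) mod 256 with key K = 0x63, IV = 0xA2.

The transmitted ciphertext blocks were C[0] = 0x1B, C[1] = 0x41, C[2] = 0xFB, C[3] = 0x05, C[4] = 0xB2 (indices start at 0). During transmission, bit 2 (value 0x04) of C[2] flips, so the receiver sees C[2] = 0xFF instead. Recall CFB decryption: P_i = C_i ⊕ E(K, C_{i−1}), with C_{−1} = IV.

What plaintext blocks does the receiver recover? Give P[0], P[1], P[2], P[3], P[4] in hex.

P[0] = 0x8C, P[1] = 0x0F, P[2] = 0x07, P[3] = 0x77, P[4] = 0x8E

Only C[2] changed, to 0xFF. In CFB, a change in C_i flips the same bit in P_i and garbles P_{i+1}. Decrypting the received ciphertext:
P[0]: E(K, 0xA2) = 0x97; 0x1B ⊕ 0x97 = 0x8C.
P[1]: E(K, 0x1B) = 0x4E; 0x41 ⊕ 0x4E = 0x0F.
P[2]: E(K, 0x41) = 0xF8; 0xFF ⊕ 0xF8 = 0x07.
P[3]: E(K, 0xFF) = 0x72; 0x05 ⊕ 0x72 = 0x77.
P[4]: E(K, 0x05) = 0x3C; 0xB2 ⊕ 0x3C = 0x8E.
Blocks that differ from the original plaintext: P[2], P[3].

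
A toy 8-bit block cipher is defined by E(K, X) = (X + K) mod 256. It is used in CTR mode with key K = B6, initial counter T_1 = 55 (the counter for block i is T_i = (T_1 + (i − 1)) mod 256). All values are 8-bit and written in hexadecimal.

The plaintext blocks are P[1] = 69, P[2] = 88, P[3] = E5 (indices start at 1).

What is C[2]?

C[2] = 84

CTR encryption: S_i = E(K, T_i) where T_i is the counter for block i; C_i = P_i ⊕ S_i.
C[1]: T = 55, S = E(K, T) = 0B; 69 ⊕ 0B = 62.
C[2]: T = 56, S = E(K, T) = 0C; 88 ⊕ 0C = 84.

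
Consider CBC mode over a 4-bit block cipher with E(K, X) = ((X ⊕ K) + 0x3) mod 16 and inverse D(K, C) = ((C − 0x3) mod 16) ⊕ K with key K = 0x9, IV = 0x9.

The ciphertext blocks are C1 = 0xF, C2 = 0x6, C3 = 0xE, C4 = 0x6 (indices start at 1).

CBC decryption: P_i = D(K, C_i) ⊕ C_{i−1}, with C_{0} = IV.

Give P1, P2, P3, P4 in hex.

P1 = 0xC, P2 = 0x5, P3 = 0x4, P4 = 0x4

P1: D(K, 0xF) = 0x5; 0x5 ⊕ 0x9 = 0xC.
P2: D(K, 0x6) = 0xA; 0xA ⊕ 0xF = 0x5.
P3: D(K, 0xE) = 0x2; 0x2 ⊕ 0x6 = 0x4.
P4: D(K, 0x6) = 0xA; 0xA ⊕ 0xE = 0x4.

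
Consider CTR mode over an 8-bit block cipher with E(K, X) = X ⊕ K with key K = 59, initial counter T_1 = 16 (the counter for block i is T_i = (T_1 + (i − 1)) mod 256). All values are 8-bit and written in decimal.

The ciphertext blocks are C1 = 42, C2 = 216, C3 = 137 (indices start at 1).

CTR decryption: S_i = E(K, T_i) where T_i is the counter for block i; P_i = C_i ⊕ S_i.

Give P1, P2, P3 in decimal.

P1 = 1, P2 = 242, P3 = 160

P1: T = 16, S = E(K, T) = 43; 42 ⊕ 43 = 1.
P2: T = 17, S = E(K, T) = 42; 216 ⊕ 42 = 242.
P3: T = 18, S = E(K, T) = 41; 137 ⊕ 41 = 160.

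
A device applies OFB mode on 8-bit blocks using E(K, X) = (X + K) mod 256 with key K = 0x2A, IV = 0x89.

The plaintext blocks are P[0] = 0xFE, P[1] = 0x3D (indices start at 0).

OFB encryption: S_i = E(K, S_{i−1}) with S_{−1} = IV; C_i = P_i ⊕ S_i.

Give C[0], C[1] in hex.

C[0] = 0x4D, C[1] = 0xE0

C[0]: S = E(K, 0x89) = 0xB3; 0xFE ⊕ 0xB3 = 0x4D.
C[1]: S = E(K, 0xB3) = 0xDD; 0x3D ⊕ 0xDD = 0xE0.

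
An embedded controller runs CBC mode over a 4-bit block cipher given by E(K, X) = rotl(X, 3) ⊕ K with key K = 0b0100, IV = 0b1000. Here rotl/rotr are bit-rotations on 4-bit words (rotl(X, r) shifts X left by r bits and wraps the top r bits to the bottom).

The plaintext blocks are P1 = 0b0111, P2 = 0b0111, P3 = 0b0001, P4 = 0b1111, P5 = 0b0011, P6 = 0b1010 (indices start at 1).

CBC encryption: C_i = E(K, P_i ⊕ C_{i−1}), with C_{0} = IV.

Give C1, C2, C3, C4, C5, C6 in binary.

C1 = 0b1011, C2 = 0b0010, C3 = 0b1101, C4 = 0b0101, C5 = 0b0111, C6 = 0b1010

C1: P1 ⊕ 0b1000 = 0b1111; E(K, 0b1111) = 0b1011.
C2: P2 ⊕ 0b1011 = 0b1100; E(K, 0b1100) = 0b0010.
C3: P3 ⊕ 0b0010 = 0b0011; E(K, 0b0011) = 0b1101.
C4: P4 ⊕ 0b1101 = 0b0010; E(K, 0b0010) = 0b0101.
C5: P5 ⊕ 0b0101 = 0b0110; E(K, 0b0110) = 0b0111.
C6: P6 ⊕ 0b0111 = 0b1101; E(K, 0b1101) = 0b1010.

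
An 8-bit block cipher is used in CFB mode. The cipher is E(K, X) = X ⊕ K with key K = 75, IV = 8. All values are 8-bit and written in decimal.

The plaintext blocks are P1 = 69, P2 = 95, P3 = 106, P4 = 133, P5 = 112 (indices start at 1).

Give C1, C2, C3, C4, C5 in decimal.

C1 = 6, C2 = 18, C3 = 51, C4 = 253, C5 = 198

CFB encryption: C_i = P_i ⊕ E(K, C_{i−1}), with C_{0} = IV.
C1: E(K, 8) = 67; 69 ⊕ 67 = 6.
C2: E(K, 6) = 77; 95 ⊕ 77 = 18.
C3: E(K, 18) = 89; 106 ⊕ 89 = 51.
C4: E(K, 51) = 120; 133 ⊕ 120 = 253.
C5: E(K, 253) = 182; 112 ⊕ 182 = 198.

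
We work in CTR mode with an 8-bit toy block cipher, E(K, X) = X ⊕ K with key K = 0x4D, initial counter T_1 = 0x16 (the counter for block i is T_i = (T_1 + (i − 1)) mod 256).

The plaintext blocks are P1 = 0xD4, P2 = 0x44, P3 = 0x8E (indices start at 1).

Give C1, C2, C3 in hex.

CTR encryption: S_i = E(K, T_i) where T_i is the counter for block i; C_i = P_i ⊕ S_i.
C1: T = 0x16, S = E(K, T) = 0x5B; 0xD4 ⊕ 0x5B = 0x8F.
C2: T = 0x17, S = E(K, T) = 0x5A; 0x44 ⊕ 0x5A = 0x1E.
C3: T = 0x18, S = E(K, T) = 0x55; 0x8E ⊕ 0x55 = 0xDB.

C1 = 0x8F, C2 = 0x1E, C3 = 0xDB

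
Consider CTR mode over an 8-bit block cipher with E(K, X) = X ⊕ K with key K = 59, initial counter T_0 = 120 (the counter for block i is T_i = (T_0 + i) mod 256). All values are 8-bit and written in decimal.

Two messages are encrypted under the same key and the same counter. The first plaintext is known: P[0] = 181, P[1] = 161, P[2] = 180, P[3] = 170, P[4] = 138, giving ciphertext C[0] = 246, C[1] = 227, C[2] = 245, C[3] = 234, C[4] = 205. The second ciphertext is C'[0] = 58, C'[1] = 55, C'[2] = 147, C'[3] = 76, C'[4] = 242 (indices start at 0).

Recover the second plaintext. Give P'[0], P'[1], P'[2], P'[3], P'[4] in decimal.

P'[0] = 121, P'[1] = 117, P'[2] = 210, P'[3] = 12, P'[4] = 181

In CTR with a reused counter, both messages share the same keystream S_i, so C_i ⊕ C'_i = P_i ⊕ P'_i and thus P'_i = P_i ⊕ C_i ⊕ C'_i.
P'[0]: 181 ⊕ 246 ⊕ 58 = 121.
P'[1]: 161 ⊕ 227 ⊕ 55 = 117.
P'[2]: 180 ⊕ 245 ⊕ 147 = 210.
P'[3]: 170 ⊕ 234 ⊕ 76 = 12.
P'[4]: 138 ⊕ 205 ⊕ 242 = 181.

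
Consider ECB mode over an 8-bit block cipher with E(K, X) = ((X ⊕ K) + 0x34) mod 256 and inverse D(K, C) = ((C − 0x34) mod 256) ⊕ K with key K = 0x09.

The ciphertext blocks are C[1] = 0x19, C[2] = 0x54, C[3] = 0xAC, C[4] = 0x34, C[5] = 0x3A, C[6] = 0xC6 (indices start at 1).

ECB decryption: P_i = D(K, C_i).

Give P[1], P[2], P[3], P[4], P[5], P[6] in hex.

P[1] = 0xEC, P[2] = 0x29, P[3] = 0x71, P[4] = 0x09, P[5] = 0x0F, P[6] = 0x9B

P[1]: D(K, 0x19) = 0xEC.
P[2]: D(K, 0x54) = 0x29.
P[3]: D(K, 0xAC) = 0x71.
P[4]: D(K, 0x34) = 0x09.
P[5]: D(K, 0x3A) = 0x0F.
P[6]: D(K, 0xC6) = 0x9B.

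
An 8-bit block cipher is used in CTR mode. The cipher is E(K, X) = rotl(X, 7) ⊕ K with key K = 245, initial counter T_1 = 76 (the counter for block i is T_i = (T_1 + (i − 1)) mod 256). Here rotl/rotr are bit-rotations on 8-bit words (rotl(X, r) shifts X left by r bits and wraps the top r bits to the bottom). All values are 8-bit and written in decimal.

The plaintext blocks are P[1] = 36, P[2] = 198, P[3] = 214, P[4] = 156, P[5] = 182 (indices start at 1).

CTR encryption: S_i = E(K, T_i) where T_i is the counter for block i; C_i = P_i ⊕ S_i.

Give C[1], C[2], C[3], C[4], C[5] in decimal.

C[1] = 247, C[2] = 149, C[3] = 4, C[4] = 206, C[5] = 107

C[1]: T = 76, S = E(K, T) = 211; 36 ⊕ 211 = 247.
C[2]: T = 77, S = E(K, T) = 83; 198 ⊕ 83 = 149.
C[3]: T = 78, S = E(K, T) = 210; 214 ⊕ 210 = 4.
C[4]: T = 79, S = E(K, T) = 82; 156 ⊕ 82 = 206.
C[5]: T = 80, S = E(K, T) = 221; 182 ⊕ 221 = 107.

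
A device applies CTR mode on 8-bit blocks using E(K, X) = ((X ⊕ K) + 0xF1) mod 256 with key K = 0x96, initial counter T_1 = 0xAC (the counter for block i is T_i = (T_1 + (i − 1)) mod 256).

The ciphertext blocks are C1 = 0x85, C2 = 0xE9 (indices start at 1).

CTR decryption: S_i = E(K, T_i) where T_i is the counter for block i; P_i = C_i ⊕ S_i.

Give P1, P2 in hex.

P1: T = 0xAC, S = E(K, T) = 0x2B; 0x85 ⊕ 0x2B = 0xAE.
P2: T = 0xAD, S = E(K, T) = 0x2C; 0xE9 ⊕ 0x2C = 0xC5.

P1 = 0xAE, P2 = 0xC5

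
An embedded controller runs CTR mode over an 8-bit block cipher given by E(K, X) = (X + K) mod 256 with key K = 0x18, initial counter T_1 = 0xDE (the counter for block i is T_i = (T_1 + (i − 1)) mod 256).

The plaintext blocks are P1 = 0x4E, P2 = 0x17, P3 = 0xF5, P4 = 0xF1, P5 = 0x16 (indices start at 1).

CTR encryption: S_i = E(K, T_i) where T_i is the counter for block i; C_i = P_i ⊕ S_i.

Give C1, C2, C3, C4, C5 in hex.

C1: T = 0xDE, S = E(K, T) = 0xF6; 0x4E ⊕ 0xF6 = 0xB8.
C2: T = 0xDF, S = E(K, T) = 0xF7; 0x17 ⊕ 0xF7 = 0xE0.
C3: T = 0xE0, S = E(K, T) = 0xF8; 0xF5 ⊕ 0xF8 = 0x0D.
C4: T = 0xE1, S = E(K, T) = 0xF9; 0xF1 ⊕ 0xF9 = 0x08.
C5: T = 0xE2, S = E(K, T) = 0xFA; 0x16 ⊕ 0xFA = 0xEC.

C1 = 0xB8, C2 = 0xE0, C3 = 0x0D, C4 = 0x08, C5 = 0xEC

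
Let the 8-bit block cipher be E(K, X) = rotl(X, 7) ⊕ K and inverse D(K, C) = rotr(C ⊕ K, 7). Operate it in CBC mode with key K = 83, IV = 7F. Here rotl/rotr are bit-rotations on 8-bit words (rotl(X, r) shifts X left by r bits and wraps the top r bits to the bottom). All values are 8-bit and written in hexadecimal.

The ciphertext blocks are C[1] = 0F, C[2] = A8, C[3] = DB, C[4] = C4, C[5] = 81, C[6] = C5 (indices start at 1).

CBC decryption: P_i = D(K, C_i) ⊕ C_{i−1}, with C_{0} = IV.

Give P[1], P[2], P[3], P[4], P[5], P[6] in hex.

P[1] = 66, P[2] = 59, P[3] = 18, P[4] = 55, P[5] = C0, P[6] = 0D

P[1]: D(K, 0F) = 19; 19 ⊕ 7F = 66.
P[2]: D(K, A8) = 56; 56 ⊕ 0F = 59.
P[3]: D(K, DB) = B0; B0 ⊕ A8 = 18.
P[4]: D(K, C4) = 8E; 8E ⊕ DB = 55.
P[5]: D(K, 81) = 04; 04 ⊕ C4 = C0.
P[6]: D(K, C5) = 8C; 8C ⊕ 81 = 0D.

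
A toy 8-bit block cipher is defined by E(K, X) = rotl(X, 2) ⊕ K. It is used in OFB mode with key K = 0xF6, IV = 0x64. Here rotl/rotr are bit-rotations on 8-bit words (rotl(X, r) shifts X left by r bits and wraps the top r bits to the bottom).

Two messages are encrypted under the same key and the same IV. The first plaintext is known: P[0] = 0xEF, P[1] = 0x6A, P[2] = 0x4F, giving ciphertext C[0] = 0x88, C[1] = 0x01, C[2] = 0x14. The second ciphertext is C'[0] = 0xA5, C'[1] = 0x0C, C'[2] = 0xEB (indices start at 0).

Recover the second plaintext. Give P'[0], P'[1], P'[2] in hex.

P'[0] = 0xC2, P'[1] = 0x67, P'[2] = 0xB0

In OFB with a reused IV, both messages share the same keystream S_i, so C_i ⊕ C'_i = P_i ⊕ P'_i and thus P'_i = P_i ⊕ C_i ⊕ C'_i.
P'[0]: 0xEF ⊕ 0x88 ⊕ 0xA5 = 0xC2.
P'[1]: 0x6A ⊕ 0x01 ⊕ 0x0C = 0x67.
P'[2]: 0x4F ⊕ 0x14 ⊕ 0xEB = 0xB0.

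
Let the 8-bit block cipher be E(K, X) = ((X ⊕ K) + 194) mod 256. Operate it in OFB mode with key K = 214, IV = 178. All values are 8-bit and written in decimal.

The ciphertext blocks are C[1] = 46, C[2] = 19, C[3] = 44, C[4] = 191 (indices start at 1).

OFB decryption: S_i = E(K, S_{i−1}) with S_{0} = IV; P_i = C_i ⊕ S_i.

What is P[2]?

P[2] = 161

P[1]: S = E(K, 178) = 38; 46 ⊕ 38 = 8.
P[2]: S = E(K, 38) = 178; 19 ⊕ 178 = 161.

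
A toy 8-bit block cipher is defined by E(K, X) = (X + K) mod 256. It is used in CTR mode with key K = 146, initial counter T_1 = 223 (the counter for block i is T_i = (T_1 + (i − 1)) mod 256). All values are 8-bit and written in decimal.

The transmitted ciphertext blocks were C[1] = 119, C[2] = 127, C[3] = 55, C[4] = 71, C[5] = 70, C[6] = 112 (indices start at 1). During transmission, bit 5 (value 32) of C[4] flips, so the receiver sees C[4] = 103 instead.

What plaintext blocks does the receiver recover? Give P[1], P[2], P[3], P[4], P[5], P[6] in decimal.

P[1] = 6, P[2] = 13, P[3] = 68, P[4] = 19, P[5] = 51, P[6] = 6

CTR decryption: S_i = E(K, T_i) where T_i is the counter for block i; P_i = C_i ⊕ S_i.
Only C[4] changed, to 103. In CTR, a change in C_i flips the same bit in P_i only; the keystream is unaffected. Decrypting the received ciphertext:
P[1]: T = 223, S = E(K, T) = 113; 119 ⊕ 113 = 6.
P[2]: T = 224, S = E(K, T) = 114; 127 ⊕ 114 = 13.
P[3]: T = 225, S = E(K, T) = 115; 55 ⊕ 115 = 68.
P[4]: T = 226, S = E(K, T) = 116; 103 ⊕ 116 = 19.
P[5]: T = 227, S = E(K, T) = 117; 70 ⊕ 117 = 51.
P[6]: T = 228, S = E(K, T) = 118; 112 ⊕ 118 = 6.
Blocks that differ from the original plaintext: P[4].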